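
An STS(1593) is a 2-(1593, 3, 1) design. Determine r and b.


An STS(v) is a 2-(v, 3, 1) BIBD: block size k = 3, λ = 1.
Replication: r(k − 1) = λ(v − 1) ⇒ r·2 = 1593 − 1 = 1592 ⇒ r = 796.
Block count: b = v(v − 1)/6 = 1593·1592/6 = 2536056/6 = 422676.
(Check via bk = vr: 422676·3 = 1268028 = 1593·796 = 1268028 ✓.)

r = 796, b = 422676.


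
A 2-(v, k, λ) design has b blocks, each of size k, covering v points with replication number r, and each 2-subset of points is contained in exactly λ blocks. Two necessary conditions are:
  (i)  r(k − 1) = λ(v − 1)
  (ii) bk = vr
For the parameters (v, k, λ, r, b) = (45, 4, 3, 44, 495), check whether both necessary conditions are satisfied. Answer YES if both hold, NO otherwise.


Condition (i): r(k − 1) = 44·3 = 132; λ(v − 1) = 3·44 = 132. Match? YES.
Condition (ii): bk = 495·4 = 1980; vr = 45·44 = 1980. Match? YES.
Both conditions hold? YES.

YES


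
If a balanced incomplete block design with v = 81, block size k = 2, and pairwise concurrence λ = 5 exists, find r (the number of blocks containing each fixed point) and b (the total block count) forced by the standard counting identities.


Any 2-(v, k, λ) BIBD satisfies two necessary conditions:
  (i)  Each point sits in r blocks, and counting incidences through any fixed point gives r(k − 1) = λ(v − 1), so r = λ(v − 1)/(k − 1).
  (ii) Total incidences bk = vr, so b = vr/k.
Step 1: r = λ(v − 1)/(k − 1) = 5·(81 − 1)/(2 − 1) = 5·80/1 = 400/1 = 400.
Step 2: b = vr/k = 81·400/2 = 32400/2 = 16200.
Check integrality: r = 400 ∈ Z ✓, b = 16200 ∈ Z ✓.
(These identities are necessary conditions: they determine r and b for any design with these parameters, but do not by themselves prove that one exists.)

r = 400, b = 16200.


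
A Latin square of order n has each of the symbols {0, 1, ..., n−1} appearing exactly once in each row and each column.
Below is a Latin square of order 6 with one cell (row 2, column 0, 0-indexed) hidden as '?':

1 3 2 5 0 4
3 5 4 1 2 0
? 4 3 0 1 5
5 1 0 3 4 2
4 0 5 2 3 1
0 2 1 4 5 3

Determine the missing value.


Row 2 contains symbols [0, 1, 3, 4, 5] — missing [2].
Column 0 contains symbols [0, 1, 3, 4, 5] — missing [2].
The missing symbol must appear in both missing sets; intersection = [2].
Therefore the hidden value is 2.

Missing value = 2.


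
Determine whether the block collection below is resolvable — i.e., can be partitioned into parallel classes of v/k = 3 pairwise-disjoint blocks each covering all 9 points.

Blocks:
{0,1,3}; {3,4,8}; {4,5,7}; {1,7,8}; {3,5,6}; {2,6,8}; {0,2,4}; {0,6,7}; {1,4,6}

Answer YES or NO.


v = 9, block size k = 3, number of blocks = 9.
For resolvability, blocks must partition into parallel classes of size v/k = 3.
Total blocks must therefore be a multiple of 3: 9 = 3·3 + 0 ⇒ divisible ✓.
Consider block {3,4,8}. The only other block(s) in the collection disjoint from it are {0,6,7} — just 1 block(s). Any parallel class containing {3,4,8} would need 2 other blocks each disjoint from it, so no parallel class of size 3 can contain {3,4,8}.
Since every block must belong to some parallel class in a resolution, the collection cannot be partitioned into parallel classes.
Resolvable? NO.

NO


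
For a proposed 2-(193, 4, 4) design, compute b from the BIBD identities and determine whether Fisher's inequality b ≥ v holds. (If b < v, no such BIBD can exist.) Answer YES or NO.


r = λ(v − 1)/(k − 1) = 4·192/3 = 256.
b = vr/k = 193·256/4 = 12352.
Fisher's inequality: b ≥ v ⇔ 12352 ≥ 193? YES.

YES


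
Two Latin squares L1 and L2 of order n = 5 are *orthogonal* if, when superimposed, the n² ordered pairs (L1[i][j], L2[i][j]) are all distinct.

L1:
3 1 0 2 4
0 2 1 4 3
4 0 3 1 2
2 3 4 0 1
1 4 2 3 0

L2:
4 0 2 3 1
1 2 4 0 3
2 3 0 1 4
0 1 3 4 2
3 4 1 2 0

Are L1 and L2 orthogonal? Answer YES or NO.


Form the n² = 25 superimposed pairs (L1[i][j], L2[i][j]), row by row (rows and columns indexed from 0):
row 0: (3,4) (1,0) (0,2) (2,3) (4,1)
row 1: (0,1) (2,2) (1,4) (4,0) (3,3)
row 2: (4,2) (0,3) (3,0) (1,1) (2,4)
row 3: (2,0) (3,1) (4,3) (0,4) (1,2)
row 4: (1,3) (4,4) (2,1) (3,2) (0,0)
Orthogonality requires all 25 pairs distinct.
Check by first coordinate: for each symbol s of L1, list the L2 entries in the n cells where L1 = s; they must all differ.
  L1 = 0: L2 entries (in reading order) 2, 1, 3, 4, 0 — all 5 distinct ✓
  L1 = 1: L2 entries (in reading order) 0, 4, 1, 2, 3 — all 5 distinct ✓
  L1 = 2: L2 entries (in reading order) 3, 2, 4, 0, 1 — all 5 distinct ✓
  L1 = 3: L2 entries (in reading order) 4, 3, 0, 1, 2 — all 5 distinct ✓
  L1 = 4: L2 entries (in reading order) 1, 0, 2, 3, 4 — all 5 distinct ✓
Every symbol of L1 meets every symbol of L2 exactly once, so all 25 pairs are distinct (25 of 25).
Conclusion: YES.

YES


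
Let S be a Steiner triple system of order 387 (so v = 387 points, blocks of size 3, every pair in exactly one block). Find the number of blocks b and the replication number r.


An STS(v) is a 2-(v, 3, 1) BIBD: block size k = 3, λ = 1.
Replication: r(k − 1) = λ(v − 1) ⇒ r·2 = 387 − 1 = 386 ⇒ r = 193.
Block count: bk = vr ⇒ b·3 = 387·193 = 74691 ⇒ b = 24897.

r = 193, b = 24897.


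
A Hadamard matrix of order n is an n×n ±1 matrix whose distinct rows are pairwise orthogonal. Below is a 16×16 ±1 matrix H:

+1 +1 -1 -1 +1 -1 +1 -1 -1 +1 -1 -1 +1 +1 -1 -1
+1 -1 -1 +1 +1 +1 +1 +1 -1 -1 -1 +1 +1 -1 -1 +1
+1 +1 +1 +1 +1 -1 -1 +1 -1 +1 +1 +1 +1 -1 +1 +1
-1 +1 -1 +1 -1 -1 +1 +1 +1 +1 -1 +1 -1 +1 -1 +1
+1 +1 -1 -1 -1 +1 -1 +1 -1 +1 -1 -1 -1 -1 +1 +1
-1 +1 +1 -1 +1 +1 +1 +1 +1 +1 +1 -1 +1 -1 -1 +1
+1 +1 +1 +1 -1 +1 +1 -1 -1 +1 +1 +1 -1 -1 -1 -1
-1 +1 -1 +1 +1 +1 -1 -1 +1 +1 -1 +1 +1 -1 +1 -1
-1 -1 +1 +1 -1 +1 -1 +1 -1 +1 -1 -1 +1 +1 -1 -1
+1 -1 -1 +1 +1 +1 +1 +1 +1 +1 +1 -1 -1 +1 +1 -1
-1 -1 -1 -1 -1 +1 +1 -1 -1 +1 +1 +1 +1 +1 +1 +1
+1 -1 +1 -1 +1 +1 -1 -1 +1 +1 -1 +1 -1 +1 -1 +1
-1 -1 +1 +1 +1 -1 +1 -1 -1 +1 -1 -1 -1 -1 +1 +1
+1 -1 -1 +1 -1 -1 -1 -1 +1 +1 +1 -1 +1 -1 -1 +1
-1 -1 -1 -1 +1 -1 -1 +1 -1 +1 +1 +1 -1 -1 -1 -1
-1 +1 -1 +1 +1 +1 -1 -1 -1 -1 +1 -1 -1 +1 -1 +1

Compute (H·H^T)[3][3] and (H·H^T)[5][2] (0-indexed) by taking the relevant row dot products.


Row 2 of H: [1, 1, 1, 1, 1, -1, -1, 1, -1, 1, 1, 1, 1, -1, 1, 1].
Row 3 of H: [-1, 1, -1, 1, -1, -1, 1, 1, 1, 1, -1, 1, -1, 1, -1, 1].
Row 5 of H: [-1, 1, 1, -1, 1, 1, 1, 1, 1, 1, 1, -1, 1, -1, -1, 1].
(H·H^T)[3][3] = Σ_j H[3][j]·H[3][j] = (-1)² + (1)² + (-1)² + (1)² + (-1)² + (-1)² + (1)² + (1)² + (1)² + (1)² + (-1)² + (1)² + (-1)² + (1)² + (-1)² + (1)² = 1 + 1 + 1 + 1 + 1 + 1 + 1 + 1 + 1 + 1 + 1 + 1 + 1 + 1 + 1 + 1 = 16.
(H·H^T)[5][2] = Σ_j H[5][j]·H[2][j] = (-1)·(1) + (1)·(1) + (1)·(1) + (-1)·(1) + (1)·(1) + (1)·(-1) + (1)·(-1) + (1)·(1) + (1)·(-1) + (1)·(1) + (1)·(1) + (-1)·(1) + (1)·(1) + (-1)·(-1) + (-1)·(1) + (1)·(1) = -1 + 1 + 1 + -1 + 1 + -1 + -1 + 1 + -1 + 1 + 1 + -1 + 1 + 1 + -1 + 1 = 2.
Rows 5 and 2 are not orthogonal (dot product = 2 ≠ 0), so H is not a Hadamard matrix.

(3,3) entry = 16; (5,2) entry = 2.


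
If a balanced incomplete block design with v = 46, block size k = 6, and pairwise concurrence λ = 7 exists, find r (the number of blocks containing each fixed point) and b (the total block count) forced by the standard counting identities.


Any 2-(v, k, λ) BIBD satisfies two necessary conditions:
  (i)  Each point sits in r blocks, and counting incidences through any fixed point gives r(k − 1) = λ(v − 1), so r = λ(v − 1)/(k − 1).
  (ii) Total incidences bk = vr, so b = vr/k.
Step 1: r = λ(v − 1)/(k − 1) = 7·(46 − 1)/(6 − 1) = 7·45/5 = 315/5 = 63.
Step 2: b = vr/k = 46·63/6 = 2898/6 = 483.
Check integrality: r = 63 ∈ Z ✓, b = 483 ∈ Z ✓.
(These identities are necessary conditions: they determine r and b for any design with these parameters, but do not by themselves prove that one exists.)

r = 63, b = 483.


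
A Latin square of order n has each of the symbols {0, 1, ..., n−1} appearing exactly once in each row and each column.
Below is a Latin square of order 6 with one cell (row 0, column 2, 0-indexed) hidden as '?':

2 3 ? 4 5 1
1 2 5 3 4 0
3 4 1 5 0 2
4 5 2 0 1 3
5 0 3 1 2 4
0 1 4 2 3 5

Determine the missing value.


Row 0 contains symbols [1, 2, 3, 4, 5] — missing [0].
Column 2 contains symbols [1, 2, 3, 4, 5] — missing [0].
The missing symbol must appear in both missing sets; intersection = [0].
Therefore the hidden value is 0.

Missing value = 0.


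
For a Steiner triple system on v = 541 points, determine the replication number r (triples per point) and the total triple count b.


An STS(v) is a 2-(v, 3, 1) BIBD: block size k = 3, λ = 1.
Replication: r(k − 1) = λ(v − 1) ⇒ r·2 = 541 − 1 = 540 ⇒ r = 270.
Block count: bk = vr ⇒ b·3 = 541·270 = 146070 ⇒ b = 48690.

r = 270, b = 48690.


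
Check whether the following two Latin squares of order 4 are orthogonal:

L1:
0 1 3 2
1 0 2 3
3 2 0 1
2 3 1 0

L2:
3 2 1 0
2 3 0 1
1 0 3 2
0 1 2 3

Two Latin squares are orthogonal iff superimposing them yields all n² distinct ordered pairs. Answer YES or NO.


Form the n² = 16 superimposed pairs (L1[i][j], L2[i][j]), row by row (rows and columns indexed from 0):
row 0: (0,3) (1,2) (3,1) (2,0)
row 1: (1,2) (0,3) (2,0) (3,1)
row 2: (3,1) (2,0) (0,3) (1,2)
row 3: (2,0) (3,1) (1,2) (0,3)
Orthogonality requires all 16 pairs distinct.
But the pair (1,2) repeats: cell (0,1) has L1 = 1, L2 = 2, and cell (1,0) has L1 = 1, L2 = 2.
A repeated pair means some other pair never occurs (only 4 distinct pairs out of 16), so the squares are not orthogonal.
Conclusion: NO.

NO


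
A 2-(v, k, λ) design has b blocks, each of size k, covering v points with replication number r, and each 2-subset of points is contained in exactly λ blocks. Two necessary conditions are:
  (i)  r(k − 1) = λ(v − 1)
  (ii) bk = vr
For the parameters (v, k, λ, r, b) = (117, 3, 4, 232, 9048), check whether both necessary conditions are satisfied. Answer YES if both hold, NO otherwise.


Condition (i): r(k − 1) = 232·2 = 464; λ(v − 1) = 4·116 = 464. Match? YES.
Condition (ii): bk = 9048·3 = 27144; vr = 117·232 = 27144. Match? YES.
Both conditions hold? YES.

YES


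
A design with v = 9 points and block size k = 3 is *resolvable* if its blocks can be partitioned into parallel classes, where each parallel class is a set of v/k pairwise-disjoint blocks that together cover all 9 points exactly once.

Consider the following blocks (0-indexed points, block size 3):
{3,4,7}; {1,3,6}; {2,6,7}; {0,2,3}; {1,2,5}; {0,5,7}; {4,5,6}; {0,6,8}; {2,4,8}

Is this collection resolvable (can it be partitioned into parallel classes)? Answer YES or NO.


v = 9, block size k = 3, number of blocks = 9.
For resolvability, blocks must partition into parallel classes of size v/k = 3.
Total blocks must therefore be a multiple of 3: 9 = 3·3 + 0 ⇒ divisible ✓.
Consider block {2,6,7}. It intersects every other block in the collection, so no parallel class of size 3 can contain it.
Since every block must belong to some parallel class in a resolution, the collection cannot be partitioned into parallel classes.
Resolvable? NO.

NO


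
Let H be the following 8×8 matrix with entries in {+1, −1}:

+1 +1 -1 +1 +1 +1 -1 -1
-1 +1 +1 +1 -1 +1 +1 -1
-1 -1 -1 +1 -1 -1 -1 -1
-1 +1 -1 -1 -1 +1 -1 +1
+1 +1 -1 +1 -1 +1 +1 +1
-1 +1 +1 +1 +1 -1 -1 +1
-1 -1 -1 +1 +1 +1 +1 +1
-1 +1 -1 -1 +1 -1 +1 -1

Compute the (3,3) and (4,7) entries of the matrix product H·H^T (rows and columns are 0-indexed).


Row 3 of H: [-1, 1, -1, -1, -1, 1, -1, 1].
Row 4 of H: [1, 1, -1, 1, -1, 1, 1, 1].
Row 7 of H: [-1, 1, -1, -1, 1, -1, 1, -1].
(H·H^T)[3][3] = Σ_j H[3][j]·H[3][j] = (-1)² + (1)² + (-1)² + (-1)² + (-1)² + (1)² + (-1)² + (1)² = 1 + 1 + 1 + 1 + 1 + 1 + 1 + 1 = 8.
(H·H^T)[4][7] = Σ_j H[4][j]·H[7][j] = (1)·(-1) + (1)·(1) + (-1)·(-1) + (1)·(-1) + (-1)·(1) + (1)·(-1) + (1)·(1) + (1)·(-1) = -1 + 1 + 1 + -1 + -1 + -1 + 1 + -1 = -2.
Rows 4 and 7 are not orthogonal (dot product = -2 ≠ 0), so H is not a Hadamard matrix.

(3,3) entry = 8; (4,7) entry = -2.


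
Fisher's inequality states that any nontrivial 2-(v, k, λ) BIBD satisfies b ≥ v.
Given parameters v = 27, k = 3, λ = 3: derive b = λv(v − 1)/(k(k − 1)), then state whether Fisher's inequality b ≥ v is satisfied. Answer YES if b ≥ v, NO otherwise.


b = λv(v − 1)/(k(k − 1)) = 3·27·26/(3·2) = 2106/6 = 351.
Compare with v = 27: b ≥ v, so Fisher's inequality holds.

YES


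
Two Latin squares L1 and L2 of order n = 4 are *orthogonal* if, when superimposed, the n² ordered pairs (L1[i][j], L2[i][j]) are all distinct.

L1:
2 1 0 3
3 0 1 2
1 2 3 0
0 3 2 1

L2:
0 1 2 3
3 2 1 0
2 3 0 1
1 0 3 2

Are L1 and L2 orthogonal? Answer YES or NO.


Form the n² = 16 superimposed pairs (L1[i][j], L2[i][j]), row by row (rows and columns indexed from 0):
row 0: (2,0) (1,1) (0,2) (3,3)
row 1: (3,3) (0,2) (1,1) (2,0)
row 2: (1,2) (2,3) (3,0) (0,1)
row 3: (0,1) (3,0) (2,3) (1,2)
Orthogonality requires all 16 pairs distinct.
But the pair (3,3) repeats: cell (0,3) has L1 = 3, L2 = 3, and cell (1,0) has L1 = 3, L2 = 3.
A repeated pair means some other pair never occurs (only 8 distinct pairs out of 16), so the squares are not orthogonal.
Conclusion: NO.

NO


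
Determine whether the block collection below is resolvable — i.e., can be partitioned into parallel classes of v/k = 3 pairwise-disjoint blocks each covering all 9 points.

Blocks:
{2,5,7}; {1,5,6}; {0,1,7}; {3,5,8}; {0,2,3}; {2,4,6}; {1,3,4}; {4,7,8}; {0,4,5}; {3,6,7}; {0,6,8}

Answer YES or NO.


v = 9, block size k = 3, number of blocks = 11.
For resolvability, blocks must partition into parallel classes of size v/k = 3.
Total blocks must therefore be a multiple of 3: 11 = 3·3 + 2 ⇒ not divisible ✗.
Resolvable? NO.

NO


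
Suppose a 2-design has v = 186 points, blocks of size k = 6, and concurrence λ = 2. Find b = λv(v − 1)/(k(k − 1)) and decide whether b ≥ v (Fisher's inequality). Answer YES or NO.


b = λv(v − 1)/(k(k − 1)) = 2·186·185/(6·5) = 68820/30 = 2294.
Compare with v = 186: b ≥ v, so Fisher's inequality holds.

YES


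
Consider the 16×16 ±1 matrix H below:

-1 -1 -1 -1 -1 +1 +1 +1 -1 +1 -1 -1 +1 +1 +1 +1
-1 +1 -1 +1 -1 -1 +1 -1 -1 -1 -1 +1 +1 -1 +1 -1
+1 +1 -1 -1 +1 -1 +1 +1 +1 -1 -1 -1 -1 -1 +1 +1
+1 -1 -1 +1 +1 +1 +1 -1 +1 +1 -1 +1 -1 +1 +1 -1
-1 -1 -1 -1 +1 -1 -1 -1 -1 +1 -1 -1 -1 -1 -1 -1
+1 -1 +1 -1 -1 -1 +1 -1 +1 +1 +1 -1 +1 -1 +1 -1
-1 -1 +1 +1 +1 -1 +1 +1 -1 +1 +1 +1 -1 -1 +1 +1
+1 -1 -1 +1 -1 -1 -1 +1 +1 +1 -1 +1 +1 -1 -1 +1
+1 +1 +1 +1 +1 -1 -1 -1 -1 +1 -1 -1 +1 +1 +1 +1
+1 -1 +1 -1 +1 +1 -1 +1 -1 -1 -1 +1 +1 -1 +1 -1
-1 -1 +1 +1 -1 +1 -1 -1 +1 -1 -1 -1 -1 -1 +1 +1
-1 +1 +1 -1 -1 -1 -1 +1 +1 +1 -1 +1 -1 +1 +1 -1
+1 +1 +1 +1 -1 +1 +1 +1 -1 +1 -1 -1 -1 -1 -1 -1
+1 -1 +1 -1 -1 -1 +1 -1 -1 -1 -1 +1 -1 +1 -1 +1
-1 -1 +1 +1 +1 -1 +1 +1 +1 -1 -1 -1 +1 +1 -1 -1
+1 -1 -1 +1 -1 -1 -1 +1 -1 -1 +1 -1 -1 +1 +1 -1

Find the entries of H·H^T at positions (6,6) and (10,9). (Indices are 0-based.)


Row 6 of H: [-1, -1, 1, 1, 1, -1, 1, 1, -1, 1, 1, 1, -1, -1, 1, 1].
Row 9 of H: [1, -1, 1, -1, 1, 1, -1, 1, -1, -1, -1, 1, 1, -1, 1, -1].
Row 10 of H: [-1, -1, 1, 1, -1, 1, -1, -1, 1, -1, -1, -1, -1, -1, 1, 1].
(H·H^T)[6][6] = Σ_j H[6][j]·H[6][j] = (-1)² + (-1)² + (1)² + (1)² + (1)² + (-1)² + (1)² + (1)² + (-1)² + (1)² + (1)² + (1)² + (-1)² + (-1)² + (1)² + (1)² = 1 + 1 + 1 + 1 + 1 + 1 + 1 + 1 + 1 + 1 + 1 + 1 + 1 + 1 + 1 + 1 = 16.
(H·H^T)[10][9] = Σ_j H[10][j]·H[9][j] = (-1)·(1) + (-1)·(-1) + (1)·(1) + (1)·(-1) + (-1)·(1) + (1)·(1) + (-1)·(-1) + (-1)·(1) + (1)·(-1) + (-1)·(-1) + (-1)·(-1) + (-1)·(1) + (-1)·(1) + (-1)·(-1) + (1)·(1) + (1)·(-1) = -1 + 1 + 1 + -1 + -1 + 1 + 1 + -1 + -1 + 1 + 1 + -1 + -1 + 1 + 1 + -1 = 0.
So rows 10 and 9 are orthogonal; the diagonal entry equals n = 16.

(6,6) entry = 16; (10,9) entry = 0.


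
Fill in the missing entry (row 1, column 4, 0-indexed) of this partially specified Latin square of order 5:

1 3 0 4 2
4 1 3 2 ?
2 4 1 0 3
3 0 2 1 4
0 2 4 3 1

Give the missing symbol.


Row 1 contains symbols [1, 2, 3, 4] — missing [0].
Column 4 contains symbols [1, 2, 3, 4] — missing [0].
The missing symbol must appear in both missing sets; intersection = [0].
Therefore the hidden value is 0.

Missing value = 0.


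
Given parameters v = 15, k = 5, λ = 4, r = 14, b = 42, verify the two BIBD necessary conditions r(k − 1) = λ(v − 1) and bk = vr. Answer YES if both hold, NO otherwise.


Condition (i): r(k − 1) = 14·4 = 56; λ(v − 1) = 4·14 = 56. Match? YES.
Condition (ii): bk = 42·5 = 210; vr = 15·14 = 210. Match? YES.
Both conditions hold? YES.

YES


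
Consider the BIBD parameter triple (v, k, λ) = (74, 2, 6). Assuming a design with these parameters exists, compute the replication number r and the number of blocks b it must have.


Any 2-(v, k, λ) BIBD satisfies two necessary conditions:
  (i)  Each point sits in r blocks, and counting incidences through any fixed point gives r(k − 1) = λ(v − 1), so r = λ(v − 1)/(k − 1).
  (ii) Total incidences bk = vr, so b = vr/k.
Step 1: r = λ(v − 1)/(k − 1) = 6·(74 − 1)/(2 − 1) = 6·73/1 = 438/1 = 438.
Step 2: b = vr/k = 74·438/2 = 32412/2 = 16206.
Check integrality: r = 438 ∈ Z ✓, b = 16206 ∈ Z ✓.
(These identities are necessary conditions: they determine r and b for any design with these parameters, but do not by themselves prove that one exists.)

r = 438, b = 16206.


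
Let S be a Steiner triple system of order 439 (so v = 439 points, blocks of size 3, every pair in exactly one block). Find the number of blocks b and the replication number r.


An STS(v) is a 2-(v, 3, 1) BIBD: block size k = 3, λ = 1.
Replication: r(k − 1) = λ(v − 1) ⇒ r·2 = 439 − 1 = 438 ⇒ r = 219.
Block count: b = v(v − 1)/6 = 439·438/6 = 192282/6 = 32047.
(Check via bk = vr: 32047·3 = 96141 = 439·219 = 96141 ✓.)

r = 219, b = 32047.


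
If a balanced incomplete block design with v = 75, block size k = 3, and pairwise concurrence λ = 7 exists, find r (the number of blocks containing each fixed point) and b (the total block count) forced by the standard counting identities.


Any 2-(v, k, λ) BIBD satisfies two necessary conditions:
  (i)  Each point sits in r blocks, and counting incidences through any fixed point gives r(k − 1) = λ(v − 1), so r = λ(v − 1)/(k − 1).
  (ii) Total incidences bk = vr, so b = vr/k.
Step 1: r = λ(v − 1)/(k − 1) = 7·(75 − 1)/(3 − 1) = 7·74/2 = 518/2 = 259.
Step 2: b = vr/k = 75·259/3 = 19425/3 = 6475.
Check integrality: r = 259 ∈ Z ✓, b = 6475 ∈ Z ✓.
(These identities are necessary conditions: they determine r and b for any design with these parameters, but do not by themselves prove that one exists.)

r = 259, b = 6475.


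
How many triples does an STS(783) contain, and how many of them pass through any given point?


An STS(v) is a 2-(v, 3, 1) BIBD: block size k = 3, λ = 1.
Replication: r(k − 1) = λ(v − 1) ⇒ r·2 = 783 − 1 = 782 ⇒ r = 391.
Block count: b = v(v − 1)/6 = 783·782/6 = 612306/6 = 102051.

r = 391, b = 102051.


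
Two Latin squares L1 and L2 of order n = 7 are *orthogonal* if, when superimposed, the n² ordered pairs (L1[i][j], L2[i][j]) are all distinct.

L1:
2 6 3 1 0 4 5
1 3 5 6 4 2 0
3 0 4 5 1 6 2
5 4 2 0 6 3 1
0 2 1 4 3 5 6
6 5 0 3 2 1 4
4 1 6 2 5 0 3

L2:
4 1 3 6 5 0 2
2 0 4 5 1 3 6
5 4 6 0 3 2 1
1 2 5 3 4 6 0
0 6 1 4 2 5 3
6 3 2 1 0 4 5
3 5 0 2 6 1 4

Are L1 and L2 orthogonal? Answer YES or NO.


Form the n² = 49 superimposed pairs (L1[i][j], L2[i][j]), row by row (rows and columns indexed from 0):
row 0: (2,4) (6,1) (3,3) (1,6) (0,5) (4,0) (5,2)
row 1: (1,2) (3,0) (5,4) (6,5) (4,1) (2,3) (0,6)
row 2: (3,5) (0,4) (4,6) (5,0) (1,3) (6,2) (2,1)
row 3: (5,1) (4,2) (2,5) (0,3) (6,4) (3,6) (1,0)
row 4: (0,0) (2,6) (1,1) (4,4) (3,2) (5,5) (6,3)
row 5: (6,6) (5,3) (0,2) (3,1) (2,0) (1,4) (4,5)
row 6: (4,3) (1,5) (6,0) (2,2) (5,6) (0,1) (3,4)
Orthogonality requires all 49 pairs distinct.
Check by first coordinate: for each symbol s of L1, list the L2 entries in the n cells where L1 = s; they must all differ.
  L1 = 0: L2 entries (in reading order) 5, 6, 4, 3, 0, 2, 1 — all 7 distinct ✓
  L1 = 1: L2 entries (in reading order) 6, 2, 3, 0, 1, 4, 5 — all 7 distinct ✓
  L1 = 2: L2 entries (in reading order) 4, 3, 1, 5, 6, 0, 2 — all 7 distinct ✓
  L1 = 3: L2 entries (in reading order) 3, 0, 5, 6, 2, 1, 4 — all 7 distinct ✓
  L1 = 4: L2 entries (in reading order) 0, 1, 6, 2, 4, 5, 3 — all 7 distinct ✓
  L1 = 5: L2 entries (in reading order) 2, 4, 0, 1, 5, 3, 6 — all 7 distinct ✓
  L1 = 6: L2 entries (in reading order) 1, 5, 2, 4, 3, 6, 0 — all 7 distinct ✓
Every symbol of L1 meets every symbol of L2 exactly once, so all 49 pairs are distinct (49 of 49).
Conclusion: YES.

YES


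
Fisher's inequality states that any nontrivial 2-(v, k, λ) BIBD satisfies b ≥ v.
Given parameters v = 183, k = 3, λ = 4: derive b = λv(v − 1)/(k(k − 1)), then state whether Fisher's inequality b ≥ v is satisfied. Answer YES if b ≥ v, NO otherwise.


r = λ(v − 1)/(k − 1) = 4·182/2 = 364.
b = vr/k = 183·364/3 = 22204.
Fisher's inequality: b ≥ v ⇔ 22204 ≥ 183? YES.

YES


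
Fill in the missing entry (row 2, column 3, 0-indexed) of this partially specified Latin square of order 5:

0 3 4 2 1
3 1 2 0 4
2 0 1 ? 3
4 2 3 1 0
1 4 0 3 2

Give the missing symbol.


Row 2 contains symbols [0, 1, 2, 3] — missing [4].
Column 3 contains symbols [0, 1, 2, 3] — missing [4].
The missing symbol must appear in both missing sets; intersection = [4].
Therefore the hidden value is 4.

Missing value = 4.


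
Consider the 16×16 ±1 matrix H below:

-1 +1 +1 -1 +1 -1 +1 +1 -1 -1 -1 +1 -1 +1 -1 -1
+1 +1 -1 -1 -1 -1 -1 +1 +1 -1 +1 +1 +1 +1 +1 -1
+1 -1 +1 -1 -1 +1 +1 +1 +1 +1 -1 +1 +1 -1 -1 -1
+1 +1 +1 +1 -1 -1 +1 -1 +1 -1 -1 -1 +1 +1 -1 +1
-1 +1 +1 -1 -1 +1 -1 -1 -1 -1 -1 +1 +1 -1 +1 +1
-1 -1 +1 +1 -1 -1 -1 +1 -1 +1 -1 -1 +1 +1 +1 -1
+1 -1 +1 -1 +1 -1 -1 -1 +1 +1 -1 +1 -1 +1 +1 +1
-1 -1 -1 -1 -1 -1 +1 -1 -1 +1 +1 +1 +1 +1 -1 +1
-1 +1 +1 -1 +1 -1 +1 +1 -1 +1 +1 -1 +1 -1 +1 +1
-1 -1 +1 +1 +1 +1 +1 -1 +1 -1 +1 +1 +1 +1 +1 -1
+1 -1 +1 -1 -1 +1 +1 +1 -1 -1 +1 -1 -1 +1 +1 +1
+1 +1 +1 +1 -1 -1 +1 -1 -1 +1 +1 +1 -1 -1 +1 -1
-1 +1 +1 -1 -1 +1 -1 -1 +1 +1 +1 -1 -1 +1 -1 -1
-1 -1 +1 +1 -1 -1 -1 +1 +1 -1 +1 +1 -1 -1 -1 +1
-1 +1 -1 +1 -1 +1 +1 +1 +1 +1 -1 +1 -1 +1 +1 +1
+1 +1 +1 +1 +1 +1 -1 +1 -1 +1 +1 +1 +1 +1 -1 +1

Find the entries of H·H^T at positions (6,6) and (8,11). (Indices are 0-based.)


Row 6 of H: [1, -1, 1, -1, 1, -1, -1, -1, 1, 1, -1, 1, -1, 1, 1, 1].
Row 8 of H: [-1, 1, 1, -1, 1, -1, 1, 1, -1, 1, 1, -1, 1, -1, 1, 1].
Row 11 of H: [1, 1, 1, 1, -1, -1, 1, -1, -1, 1, 1, 1, -1, -1, 1, -1].
(H·H^T)[6][6] = Σ_j H[6][j]·H[6][j] = (1)² + (-1)² + (1)² + (-1)² + (1)² + (-1)² + (-1)² + (-1)² + (1)² + (1)² + (-1)² + (1)² + (-1)² + (1)² + (1)² + (1)² = 1 + 1 + 1 + 1 + 1 + 1 + 1 + 1 + 1 + 1 + 1 + 1 + 1 + 1 + 1 + 1 = 16.
(H·H^T)[8][11] = Σ_j H[8][j]·H[11][j] = (-1)·(1) + (1)·(1) + (1)·(1) + (-1)·(1) + (1)·(-1) + (-1)·(-1) + (1)·(1) + (1)·(-1) + (-1)·(-1) + (1)·(1) + (1)·(1) + (-1)·(1) + (1)·(-1) + (-1)·(-1) + (1)·(1) + (1)·(-1) = -1 + 1 + 1 + -1 + -1 + 1 + 1 + -1 + 1 + 1 + 1 + -1 + -1 + 1 + 1 + -1 = 2.
Rows 8 and 11 are not orthogonal (dot product = 2 ≠ 0), so H is not a Hadamard matrix.

(6,6) entry = 16; (8,11) entry = 2.


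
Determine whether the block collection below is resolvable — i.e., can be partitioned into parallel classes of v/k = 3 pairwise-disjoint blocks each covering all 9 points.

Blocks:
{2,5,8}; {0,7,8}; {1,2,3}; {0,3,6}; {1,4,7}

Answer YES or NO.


v = 9, block size k = 3, number of blocks = 5.
For resolvability, blocks must partition into parallel classes of size v/k = 3.
Total blocks must therefore be a multiple of 3: 5 = 3·1 + 2 ⇒ not divisible ✗.
Resolvable? NO.

NO


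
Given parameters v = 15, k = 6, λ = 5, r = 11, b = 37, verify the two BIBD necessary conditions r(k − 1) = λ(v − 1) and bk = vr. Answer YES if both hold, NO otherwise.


Condition (i): r(k − 1) = 11·5 = 55; λ(v − 1) = 5·14 = 70. Match? NO.
Condition (ii): bk = 37·6 = 222; vr = 15·11 = 165. Match? NO.
Both conditions hold? NO.

NO


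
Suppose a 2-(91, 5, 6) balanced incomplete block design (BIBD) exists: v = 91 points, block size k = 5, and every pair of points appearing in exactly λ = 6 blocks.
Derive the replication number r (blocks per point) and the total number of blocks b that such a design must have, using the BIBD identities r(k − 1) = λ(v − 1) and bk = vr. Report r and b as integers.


Any 2-(v, k, λ) BIBD satisfies two necessary conditions:
  (i)  Each point sits in r blocks, and counting incidences through any fixed point gives r(k − 1) = λ(v − 1), so r = λ(v − 1)/(k − 1).
  (ii) Total incidences bk = vr, so b = vr/k.
Step 1: r = λ(v − 1)/(k − 1) = 6·(91 − 1)/(5 − 1) = 6·90/4 = 540/4 = 135.
Step 2: b = vr/k = 91·135/5 = 12285/5 = 2457.
Check integrality: r = 135 ∈ Z ✓, b = 2457 ∈ Z ✓.
(These identities are necessary conditions: they determine r and b for any design with these parameters, but do not by themselves prove that one exists.)

r = 135, b = 2457.


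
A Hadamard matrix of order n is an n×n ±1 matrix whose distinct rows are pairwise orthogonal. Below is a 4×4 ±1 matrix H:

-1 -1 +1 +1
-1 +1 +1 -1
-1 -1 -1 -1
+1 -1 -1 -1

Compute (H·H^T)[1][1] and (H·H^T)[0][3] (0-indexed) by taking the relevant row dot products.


Row 0 of H: [-1, -1, 1, 1].
Row 1 of H: [-1, 1, 1, -1].
Row 3 of H: [1, -1, -1, -1].
(H·H^T)[1][1] = Σ_j H[1][j]·H[1][j] = (-1)² + (1)² + (1)² + (-1)² = 1 + 1 + 1 + 1 = 4.
(H·H^T)[0][3] = Σ_j H[0][j]·H[3][j] = (-1)·(1) + (-1)·(-1) + (1)·(-1) + (1)·(-1) = -1 + 1 + -1 + -1 = -2.
Rows 0 and 3 are not orthogonal (dot product = -2 ≠ 0), so H is not a Hadamard matrix.

(1,1) entry = 4; (0,3) entry = -2.


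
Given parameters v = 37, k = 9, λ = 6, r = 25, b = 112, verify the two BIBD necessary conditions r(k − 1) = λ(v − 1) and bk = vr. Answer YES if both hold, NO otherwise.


Condition (i): r(k − 1) = 25·8 = 200; λ(v − 1) = 6·36 = 216. Match? NO.
Condition (ii): bk = 112·9 = 1008; vr = 37·25 = 925. Match? NO.
Both conditions hold? NO.

NO


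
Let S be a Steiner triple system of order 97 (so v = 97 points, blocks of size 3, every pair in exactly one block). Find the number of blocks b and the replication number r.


An STS(v) is a 2-(v, 3, 1) BIBD: block size k = 3, λ = 1.
Replication: r(k − 1) = λ(v − 1) ⇒ r·2 = 97 − 1 = 96 ⇒ r = 48.
Block count: bk = vr ⇒ b·3 = 97·48 = 4656 ⇒ b = 1552.
(Check via b = v(v − 1)/6 = 97·96/6 = 9312/6 = 1552.)

r = 48, b = 1552.


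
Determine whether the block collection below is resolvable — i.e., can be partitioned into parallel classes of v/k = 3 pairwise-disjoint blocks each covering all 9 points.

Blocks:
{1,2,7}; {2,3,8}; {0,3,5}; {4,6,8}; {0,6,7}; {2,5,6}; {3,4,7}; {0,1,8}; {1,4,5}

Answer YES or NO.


v = 9, block size k = 3, number of blocks = 9.
For resolvability, blocks must partition into parallel classes of size v/k = 3.
Total blocks must therefore be a multiple of 3: 9 = 3·3 + 0 ⇒ divisible ✓.
Greedy packing gives 3 candidate class(es). Each should be a full parallel class (size 3, covers all 9 points).
  Class 1 (3 blocks): {1,2,7}; {0,3,5}; {4,6,8}. Points covered: [0, 1, 2, 3, 4, 5, 6, 7, 8].
  Class 2 (3 blocks): {2,3,8}; {0,6,7}; {1,4,5}. Points covered: [0, 1, 2, 3, 4, 5, 6, 7, 8].
  Class 3 (3 blocks): {2,5,6}; {3,4,7}; {0,1,8}. Points covered: [0, 1, 2, 3, 4, 5, 6, 7, 8].
All classes full (size 3)? YES. All classes cover every point? YES.
Resolvable? YES.

YES


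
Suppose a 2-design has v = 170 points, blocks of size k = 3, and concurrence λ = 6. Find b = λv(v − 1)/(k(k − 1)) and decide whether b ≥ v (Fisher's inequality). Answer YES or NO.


b = λv(v − 1)/(k(k − 1)) = 6·170·169/(3·2) = 172380/6 = 28730.
Compare with v = 170: b ≥ v, so Fisher's inequality holds.

YES


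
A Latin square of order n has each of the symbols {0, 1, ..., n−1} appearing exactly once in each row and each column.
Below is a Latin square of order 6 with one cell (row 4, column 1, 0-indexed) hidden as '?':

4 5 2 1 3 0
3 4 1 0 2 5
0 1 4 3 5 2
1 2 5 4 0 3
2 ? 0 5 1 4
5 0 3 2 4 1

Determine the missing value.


Row 4 contains symbols [0, 1, 2, 4, 5] — missing [3].
Column 1 contains symbols [0, 1, 2, 4, 5] — missing [3].
The missing symbol must appear in both missing sets; intersection = [3].
Therefore the hidden value is 3.

Missing value = 3.


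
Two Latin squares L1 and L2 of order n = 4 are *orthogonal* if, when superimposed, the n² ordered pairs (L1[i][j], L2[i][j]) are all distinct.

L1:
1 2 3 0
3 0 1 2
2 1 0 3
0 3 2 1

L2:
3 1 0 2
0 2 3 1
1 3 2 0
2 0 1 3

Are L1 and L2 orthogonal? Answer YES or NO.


Form the n² = 16 superimposed pairs (L1[i][j], L2[i][j]), row by row (rows and columns indexed from 0):
row 0: (1,3) (2,1) (3,0) (0,2)
row 1: (3,0) (0,2) (1,3) (2,1)
row 2: (2,1) (1,3) (0,2) (3,0)
row 3: (0,2) (3,0) (2,1) (1,3)
Orthogonality requires all 16 pairs distinct.
But the pair (3,0) repeats: cell (0,2) has L1 = 3, L2 = 0, and cell (1,0) has L1 = 3, L2 = 0.
A repeated pair means some other pair never occurs (only 4 distinct pairs out of 16), so the squares are not orthogonal.
Conclusion: NO.

NO


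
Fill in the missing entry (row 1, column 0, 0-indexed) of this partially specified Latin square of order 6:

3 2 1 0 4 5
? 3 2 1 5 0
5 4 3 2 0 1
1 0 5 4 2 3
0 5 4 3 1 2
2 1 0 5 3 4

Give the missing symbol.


Row 1 contains symbols [0, 1, 2, 3, 5] — missing [4].
Column 0 contains symbols [0, 1, 2, 3, 5] — missing [4].
The missing symbol must appear in both missing sets; intersection = [4].
Therefore the hidden value is 4.

Missing value = 4.


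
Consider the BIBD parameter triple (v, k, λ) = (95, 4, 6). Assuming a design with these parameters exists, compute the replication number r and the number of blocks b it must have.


Any 2-(v, k, λ) BIBD satisfies two necessary conditions:
  (i)  Each point sits in r blocks, and counting incidences through any fixed point gives r(k − 1) = λ(v − 1), so r = λ(v − 1)/(k − 1).
  (ii) Total incidences bk = vr, so b = vr/k.
Step 1: r = λ(v − 1)/(k − 1) = 6·(95 − 1)/(4 − 1) = 6·94/3 = 564/3 = 188.
Step 2: b = vr/k = 95·188/4 = 17860/4 = 4465.
Check integrality: r = 188 ∈ Z ✓, b = 4465 ∈ Z ✓.
(These identities are necessary conditions: they determine r and b for any design with these parameters, but do not by themselves prove that one exists.)

r = 188, b = 4465.


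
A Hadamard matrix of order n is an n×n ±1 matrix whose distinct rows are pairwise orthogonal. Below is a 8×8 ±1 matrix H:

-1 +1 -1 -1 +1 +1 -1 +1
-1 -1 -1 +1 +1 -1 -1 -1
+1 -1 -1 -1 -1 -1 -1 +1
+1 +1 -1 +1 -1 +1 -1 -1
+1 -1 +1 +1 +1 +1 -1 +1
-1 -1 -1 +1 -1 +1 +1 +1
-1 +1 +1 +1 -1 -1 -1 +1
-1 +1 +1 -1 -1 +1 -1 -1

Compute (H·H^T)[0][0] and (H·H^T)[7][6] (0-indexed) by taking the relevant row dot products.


Row 0 of H: [-1, 1, -1, -1, 1, 1, -1, 1].
Row 6 of H: [-1, 1, 1, 1, -1, -1, -1, 1].
Row 7 of H: [-1, 1, 1, -1, -1, 1, -1, -1].
(H·H^T)[0][0] = Σ_j H[0][j]·H[0][j] = (-1)² + (1)² + (-1)² + (-1)² + (1)² + (1)² + (-1)² + (1)² = 1 + 1 + 1 + 1 + 1 + 1 + 1 + 1 = 8.
(H·H^T)[7][6] = Σ_j H[7][j]·H[6][j] = (-1)·(-1) + (1)·(1) + (1)·(1) + (-1)·(1) + (-1)·(-1) + (1)·(-1) + (-1)·(-1) + (-1)·(1) = 1 + 1 + 1 + -1 + 1 + -1 + 1 + -1 = 2.
Rows 7 and 6 are not orthogonal (dot product = 2 ≠ 0), so H is not a Hadamard matrix.

(0,0) entry = 8; (7,6) entry = 2.


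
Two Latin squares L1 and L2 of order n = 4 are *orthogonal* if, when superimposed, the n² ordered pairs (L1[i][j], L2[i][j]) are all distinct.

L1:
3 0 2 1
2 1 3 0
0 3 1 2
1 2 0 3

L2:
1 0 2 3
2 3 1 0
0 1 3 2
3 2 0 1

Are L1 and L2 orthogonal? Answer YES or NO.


Form the n² = 16 superimposed pairs (L1[i][j], L2[i][j]), row by row (rows and columns indexed from 0):
row 0: (3,1) (0,0) (2,2) (1,3)
row 1: (2,2) (1,3) (3,1) (0,0)
row 2: (0,0) (3,1) (1,3) (2,2)
row 3: (1,3) (2,2) (0,0) (3,1)
Orthogonality requires all 16 pairs distinct.
But the pair (2,2) repeats: cell (0,2) has L1 = 2, L2 = 2, and cell (1,0) has L1 = 2, L2 = 2.
A repeated pair means some other pair never occurs (only 4 distinct pairs out of 16), so the squares are not orthogonal.
Conclusion: NO.

NO


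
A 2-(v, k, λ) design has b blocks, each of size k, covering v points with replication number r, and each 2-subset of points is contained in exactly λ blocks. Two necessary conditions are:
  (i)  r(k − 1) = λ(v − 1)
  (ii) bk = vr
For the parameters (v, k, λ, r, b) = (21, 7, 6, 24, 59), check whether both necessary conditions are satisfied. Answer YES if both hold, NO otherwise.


Condition (i): r(k − 1) = 24·6 = 144; λ(v − 1) = 6·20 = 120. Match? NO.
Condition (ii): bk = 59·7 = 413; vr = 21·24 = 504. Match? NO.
Both conditions hold? NO.

NO


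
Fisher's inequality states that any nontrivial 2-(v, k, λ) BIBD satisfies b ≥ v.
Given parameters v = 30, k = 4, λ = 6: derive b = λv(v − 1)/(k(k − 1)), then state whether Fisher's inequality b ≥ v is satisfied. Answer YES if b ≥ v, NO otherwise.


b = λv(v − 1)/(k(k − 1)) = 6·30·29/(4·3) = 5220/12 = 435.
Compare with v = 30: b ≥ v, so Fisher's inequality holds.

YES


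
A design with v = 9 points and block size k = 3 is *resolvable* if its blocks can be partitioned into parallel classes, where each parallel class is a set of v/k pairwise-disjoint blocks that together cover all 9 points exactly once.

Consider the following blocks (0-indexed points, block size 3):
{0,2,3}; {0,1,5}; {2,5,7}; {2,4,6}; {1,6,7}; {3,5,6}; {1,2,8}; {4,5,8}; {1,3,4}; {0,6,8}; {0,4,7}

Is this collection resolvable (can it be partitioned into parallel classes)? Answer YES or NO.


v = 9, block size k = 3, number of blocks = 11.
For resolvability, blocks must partition into parallel classes of size v/k = 3.
Total blocks must therefore be a multiple of 3: 11 = 3·3 + 2 ⇒ not divisible ✗.
Resolvable? NO.

NO


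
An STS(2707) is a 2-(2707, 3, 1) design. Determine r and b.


An STS(v) is a 2-(v, 3, 1) BIBD: block size k = 3, λ = 1.
Replication: r(k − 1) = λ(v − 1) ⇒ r·2 = 2707 − 1 = 2706 ⇒ r = 1353.
Block count: b = v(v − 1)/6 = 2707·2706/6 = 7325142/6 = 1220857.

r = 1353, b = 1220857.


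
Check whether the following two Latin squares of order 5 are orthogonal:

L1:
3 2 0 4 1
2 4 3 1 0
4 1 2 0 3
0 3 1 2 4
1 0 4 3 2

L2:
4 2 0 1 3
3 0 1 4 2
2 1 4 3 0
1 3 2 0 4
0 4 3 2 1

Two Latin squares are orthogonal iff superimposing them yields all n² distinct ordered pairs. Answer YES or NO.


Form the n² = 25 superimposed pairs (L1[i][j], L2[i][j]), row by row (rows and columns indexed from 0):
row 0: (3,4) (2,2) (0,0) (4,1) (1,3)
row 1: (2,3) (4,0) (3,1) (1,4) (0,2)
row 2: (4,2) (1,1) (2,4) (0,3) (3,0)
row 3: (0,1) (3,3) (1,2) (2,0) (4,4)
row 4: (1,0) (0,4) (4,3) (3,2) (2,1)
Orthogonality requires all 25 pairs distinct.
Check by first coordinate: for each symbol s of L1, list the L2 entries in the n cells where L1 = s; they must all differ.
  L1 = 0: L2 entries (in reading order) 0, 2, 3, 1, 4 — all 5 distinct ✓
  L1 = 1: L2 entries (in reading order) 3, 4, 1, 2, 0 — all 5 distinct ✓
  L1 = 2: L2 entries (in reading order) 2, 3, 4, 0, 1 — all 5 distinct ✓
  L1 = 3: L2 entries (in reading order) 4, 1, 0, 3, 2 — all 5 distinct ✓
  L1 = 4: L2 entries (in reading order) 1, 0, 2, 4, 3 — all 5 distinct ✓
Every symbol of L1 meets every symbol of L2 exactly once, so all 25 pairs are distinct (25 of 25).
Conclusion: YES.

YES


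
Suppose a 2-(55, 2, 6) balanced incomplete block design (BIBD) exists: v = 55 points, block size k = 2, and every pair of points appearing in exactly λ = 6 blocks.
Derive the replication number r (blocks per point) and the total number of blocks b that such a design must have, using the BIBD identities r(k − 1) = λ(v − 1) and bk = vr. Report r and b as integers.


Any 2-(v, k, λ) BIBD satisfies two necessary conditions:
  (i)  Each point sits in r blocks, and counting incidences through any fixed point gives r(k − 1) = λ(v − 1), so r = λ(v − 1)/(k − 1).
  (ii) Total incidences bk = vr, so b = vr/k.
Step 1: r = λ(v − 1)/(k − 1) = 6·(55 − 1)/(2 − 1) = 6·54/1 = 324/1 = 324.
Step 2: b = vr/k = 55·324/2 = 17820/2 = 8910.
Check integrality: r = 324 ∈ Z ✓, b = 8910 ∈ Z ✓.
(These identities are necessary conditions: they determine r and b for any design with these parameters, but do not by themselves prove that one exists.)

r = 324, b = 8910.


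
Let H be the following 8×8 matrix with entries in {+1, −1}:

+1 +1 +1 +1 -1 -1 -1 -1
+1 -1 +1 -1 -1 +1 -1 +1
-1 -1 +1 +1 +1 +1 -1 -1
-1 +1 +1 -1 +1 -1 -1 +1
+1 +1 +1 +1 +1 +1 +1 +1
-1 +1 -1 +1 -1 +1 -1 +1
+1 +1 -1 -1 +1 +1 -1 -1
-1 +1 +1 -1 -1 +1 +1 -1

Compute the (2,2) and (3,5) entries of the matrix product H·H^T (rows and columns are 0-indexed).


Row 2 of H: [-1, -1, 1, 1, 1, 1, -1, -1].
Row 3 of H: [-1, 1, 1, -1, 1, -1, -1, 1].
Row 5 of H: [-1, 1, -1, 1, -1, 1, -1, 1].
(H·H^T)[2][2] = Σ_j H[2][j]·H[2][j] = (-1)² + (-1)² + (1)² + (1)² + (1)² + (1)² + (-1)² + (-1)² = 1 + 1 + 1 + 1 + 1 + 1 + 1 + 1 = 8.
(H·H^T)[3][5] = Σ_j H[3][j]·H[5][j] = (-1)·(-1) + (1)·(1) + (1)·(-1) + (-1)·(1) + (1)·(-1) + (-1)·(1) + (-1)·(-1) + (1)·(1) = 1 + 1 + -1 + -1 + -1 + -1 + 1 + 1 = 0.
So rows 3 and 5 are orthogonal; the diagonal entry equals n = 8.

(2,2) entry = 8; (3,5) entry = 0.


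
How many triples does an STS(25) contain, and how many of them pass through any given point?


An STS(v) is a 2-(v, 3, 1) BIBD: block size k = 3, λ = 1.
Replication: r(k − 1) = λ(v − 1) ⇒ r·2 = 25 − 1 = 24 ⇒ r = 12.
Block count: b = v(v − 1)/6 = 25·24/6 = 600/6 = 100.
(Check via bk = vr: 100·3 = 300 = 25·12 = 300 ✓.)

r = 12, b = 100.


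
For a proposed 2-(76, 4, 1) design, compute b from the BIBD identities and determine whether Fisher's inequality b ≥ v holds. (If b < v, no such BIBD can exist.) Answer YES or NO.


r = λ(v − 1)/(k − 1) = 1·75/3 = 25.
b = vr/k = 76·25/4 = 475.
Fisher's inequality: b ≥ v ⇔ 475 ≥ 76? YES.

YES


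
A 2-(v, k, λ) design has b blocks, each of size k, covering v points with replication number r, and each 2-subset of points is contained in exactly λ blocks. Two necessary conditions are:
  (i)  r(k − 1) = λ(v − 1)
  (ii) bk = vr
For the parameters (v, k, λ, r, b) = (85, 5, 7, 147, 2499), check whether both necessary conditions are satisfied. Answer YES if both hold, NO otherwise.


Condition (i): r(k − 1) = 147·4 = 588; λ(v − 1) = 7·84 = 588. Match? YES.
Condition (ii): bk = 2499·5 = 12495; vr = 85·147 = 12495. Match? YES.
Both conditions hold? YES.

YES


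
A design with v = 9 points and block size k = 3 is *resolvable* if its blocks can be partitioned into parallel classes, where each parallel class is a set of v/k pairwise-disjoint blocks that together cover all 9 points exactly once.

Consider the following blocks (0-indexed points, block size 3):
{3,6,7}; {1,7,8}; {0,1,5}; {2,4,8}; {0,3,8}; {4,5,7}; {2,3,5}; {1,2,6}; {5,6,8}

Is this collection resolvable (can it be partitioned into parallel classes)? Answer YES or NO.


v = 9, block size k = 3, number of blocks = 9.
For resolvability, blocks must partition into parallel classes of size v/k = 3.
Total blocks must therefore be a multiple of 3: 9 = 3·3 + 0 ⇒ divisible ✓.
Consider block {1,7,8}. The only other block(s) in the collection disjoint from it are {2,3,5} — just 1 block(s). Any parallel class containing {1,7,8} would need 2 other blocks each disjoint from it, so no parallel class of size 3 can contain {1,7,8}.
Since every block must belong to some parallel class in a resolution, the collection cannot be partitioned into parallel classes.
Resolvable? NO.

NO


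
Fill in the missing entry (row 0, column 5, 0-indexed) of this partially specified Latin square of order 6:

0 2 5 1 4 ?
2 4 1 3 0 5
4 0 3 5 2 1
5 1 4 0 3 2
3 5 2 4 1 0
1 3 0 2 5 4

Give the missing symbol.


Row 0 contains symbols [0, 1, 2, 4, 5] — missing [3].
Column 5 contains symbols [0, 1, 2, 4, 5] — missing [3].
The missing symbol must appear in both missing sets; intersection = [3].
Therefore the hidden value is 3.

Missing value = 3.
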